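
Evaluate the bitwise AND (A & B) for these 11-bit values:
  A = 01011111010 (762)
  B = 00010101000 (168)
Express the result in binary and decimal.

Apply & to each column (1 only where both bits are 1):
  01011111010
& 00010101000
-------------
  00010101000

Answer: 00010101000 (168)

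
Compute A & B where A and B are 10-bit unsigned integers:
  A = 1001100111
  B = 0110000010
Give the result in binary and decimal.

Apply & to each column (1 only where both bits are 1):
  1001100111
& 0110000010
------------
  0000000010

Answer: 0000000010 (2)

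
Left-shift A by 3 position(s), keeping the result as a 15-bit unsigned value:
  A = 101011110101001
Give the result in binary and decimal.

Shift left by 3: drop the top 3 bit(s), append 3 zero(s) on the right.
  101011110101001  ->  discard [101], keep [011110101001], append 000
= 011110101001000

Answer: 011110101001000 (15688)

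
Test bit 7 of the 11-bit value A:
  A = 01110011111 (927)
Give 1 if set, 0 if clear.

Bit 7 is the 8th from the right.
  01110011111
     ^
That bit is 1.

Answer: 1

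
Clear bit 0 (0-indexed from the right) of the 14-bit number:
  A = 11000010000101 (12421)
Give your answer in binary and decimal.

Mask = ~(1 << 0) = 11111111111110
Bit 0 of A is 1, so AND-ing with the mask clears it to 0.
  11000010000101
& 11111111111110
----------------
  11000010000100

Answer: 11000010000100 (12420)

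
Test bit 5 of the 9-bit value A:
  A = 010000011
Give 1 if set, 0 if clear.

Bit 5 is the 6th from the right.
  010000011
     ^
That bit is 0.

Answer: 0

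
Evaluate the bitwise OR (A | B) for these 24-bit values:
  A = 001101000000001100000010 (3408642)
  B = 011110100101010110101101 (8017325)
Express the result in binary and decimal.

Apply | to each column (1 where either bit is 1):
  001101000000001100000010
| 011110100101010110101101
--------------------------
  011111100101011110101111

Answer: 011111100101011110101111 (8279983)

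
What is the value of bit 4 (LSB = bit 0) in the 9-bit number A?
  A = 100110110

Bit 4 is the 5th from the right.
  100110110
      ^
That bit is 1.

Answer: 1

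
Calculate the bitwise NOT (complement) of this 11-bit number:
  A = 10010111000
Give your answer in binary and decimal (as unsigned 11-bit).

Flip each bit (0->1, 1->0):
  10010111000
  01101000111

Answer: 01101000111 (839)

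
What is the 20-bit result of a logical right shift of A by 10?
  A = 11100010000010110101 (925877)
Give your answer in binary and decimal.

Logical shift right by 10: drop the bottom 10 bit(s), prepend 10 zero(s) on the left.
  11100010000010110101  ->  keep [1110001000], discard [0010110101], prepend 0000000000
= 00000000001110001000

Answer: 00000000001110001000 (904)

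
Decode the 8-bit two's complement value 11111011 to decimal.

MSB is 1, so the value is negative. Find the magnitude:
1. Invert bits:  00000100
2. Add 1:        00000101  = 5
3. Apply sign:   -5

Answer: -5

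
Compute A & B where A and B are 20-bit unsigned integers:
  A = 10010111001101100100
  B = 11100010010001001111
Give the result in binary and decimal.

Apply & to each column (1 only where both bits are 1):
  10010111001101100100
& 11100010010001001111
----------------------
  10000010000001000100

Answer: 10000010000001000100 (532548)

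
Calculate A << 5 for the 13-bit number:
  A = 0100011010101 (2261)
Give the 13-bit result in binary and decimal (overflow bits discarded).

Shift left by 5: drop the top 5 bit(s), append 5 zero(s) on the right.
  0100011010101  ->  discard [01000], keep [11010101], append 00000
= 1101010100000

Answer: 1101010100000 (6816)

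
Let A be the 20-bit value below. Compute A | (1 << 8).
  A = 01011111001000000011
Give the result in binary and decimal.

Mask = 1 << 8 = 00000000000100000000
Bit 8 of A is 0, so OR-ing with the mask flips it to 1.
  01011111001000000011
| 00000000000100000000
----------------------
  01011111001100000011

Answer: 01011111001100000011 (389891)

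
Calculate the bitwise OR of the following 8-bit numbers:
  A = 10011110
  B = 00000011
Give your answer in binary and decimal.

Apply | to each column (1 where either bit is 1):
  10011110
| 00000011
----------
  10011111

Answer: 10011111 (159)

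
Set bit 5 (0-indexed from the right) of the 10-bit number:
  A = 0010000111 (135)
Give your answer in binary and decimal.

Mask = 1 << 5 = 0000100000
Bit 5 of A is 0, so OR-ing with the mask flips it to 1.
  0010000111
| 0000100000
------------
  0010100111

Answer: 0010100111 (167)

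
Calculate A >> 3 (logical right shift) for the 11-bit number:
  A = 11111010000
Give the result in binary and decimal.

Logical shift right by 3: drop the bottom 3 bit(s), prepend 3 zero(s) on the left.
  11111010000  ->  keep [11111010], discard [000], prepend 000
= 00011111010

Answer: 00011111010 (250)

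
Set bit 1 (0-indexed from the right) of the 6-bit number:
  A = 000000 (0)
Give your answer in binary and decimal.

Mask = 1 << 1 = 000010
Bit 1 of A is 0, so OR-ing with the mask flips it to 1.
  000000
| 000010
--------
  000010

Answer: 000010 (2)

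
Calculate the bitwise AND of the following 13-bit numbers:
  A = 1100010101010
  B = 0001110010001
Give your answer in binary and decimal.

Apply & to each column (1 only where both bits are 1):
  1100010101010
& 0001110010001
---------------
  0000010000000

Answer: 0000010000000 (128)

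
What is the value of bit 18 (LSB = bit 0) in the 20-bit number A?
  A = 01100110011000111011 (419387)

Bit 18 is the 19th from the right.
  01100110011000111011
   ^
That bit is 1.

Answer: 1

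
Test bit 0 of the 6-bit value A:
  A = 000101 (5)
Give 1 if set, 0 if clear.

Bit 0 is the 1st from the right.
  000101
       ^
That bit is 1.

Answer: 1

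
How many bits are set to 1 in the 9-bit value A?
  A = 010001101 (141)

010001101
1-bits at positions (from bit 0 = LSB): 0, 2, 3, 7
Count = 4

Answer: 4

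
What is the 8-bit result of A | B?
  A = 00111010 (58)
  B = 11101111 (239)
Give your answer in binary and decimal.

Apply | to each column (1 where either bit is 1):
  00111010
| 11101111
----------
  11111111

Answer: 11111111 (255)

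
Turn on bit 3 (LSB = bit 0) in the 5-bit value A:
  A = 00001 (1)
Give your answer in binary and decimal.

Mask = 1 << 3 = 01000
Bit 3 of A is 0, so OR-ing with the mask flips it to 1.
  00001
| 01000
-------
  01001

Answer: 01001 (9)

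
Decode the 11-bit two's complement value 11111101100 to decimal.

MSB is 1, so the value is negative. Find the magnitude:
1. Invert bits:  00000010011
2. Add 1:        00000010100  = 20
3. Apply sign:   -20

Answer: -20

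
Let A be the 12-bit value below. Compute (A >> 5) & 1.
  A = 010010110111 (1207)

Bit 5 is the 6th from the right.
  010010110111
        ^
That bit is 1.

Answer: 1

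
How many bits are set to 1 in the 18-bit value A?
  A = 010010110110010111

010010110110010111
1-bits at positions (from bit 0 = LSB): 0, 1, 2, 4, 7, 8, 10, 11, 13, 16
Count = 10

Answer: 10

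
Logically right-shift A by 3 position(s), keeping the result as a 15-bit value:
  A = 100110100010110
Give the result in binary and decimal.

Logical shift right by 3: drop the bottom 3 bit(s), prepend 3 zero(s) on the left.
  100110100010110  ->  keep [100110100010], discard [110], prepend 000
= 000100110100010

Answer: 000100110100010 (2466)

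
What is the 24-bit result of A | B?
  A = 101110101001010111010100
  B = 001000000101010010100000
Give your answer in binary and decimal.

Apply | to each column (1 where either bit is 1):
  101110101001010111010100
| 001000000101010010100000
--------------------------
  101110101101010111110100

Answer: 101110101101010111110100 (12244468)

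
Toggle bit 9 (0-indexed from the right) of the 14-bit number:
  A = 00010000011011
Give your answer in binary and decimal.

Mask = 1 << 9 = 00001000000000
Bit 9 of A is 0; XOR with the mask flips it to 1.
  00010000011011
^ 00001000000000
----------------
  00011000011011

Answer: 00011000011011 (1563)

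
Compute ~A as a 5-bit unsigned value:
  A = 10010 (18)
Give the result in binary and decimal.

Flip each bit (0->1, 1->0):
  10010
  01101

Answer: 01101 (13)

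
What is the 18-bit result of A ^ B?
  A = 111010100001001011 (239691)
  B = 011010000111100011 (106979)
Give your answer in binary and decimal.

Apply ^ to each column (1 where bits differ):
  111010100001001011
^ 011010000111100011
--------------------
  100000100110101000

Answer: 100000100110101000 (133544)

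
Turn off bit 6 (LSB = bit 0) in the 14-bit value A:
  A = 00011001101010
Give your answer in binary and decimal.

Mask = ~(1 << 6) = 11111110111111
Bit 6 of A is 1, so AND-ing with the mask clears it to 0.
  00011001101010
& 11111110111111
----------------
  00011000101010

Answer: 00011000101010 (1578)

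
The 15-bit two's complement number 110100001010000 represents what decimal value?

MSB is 1, so the value is negative. Find the magnitude:
1. Invert bits:  001011110101111
2. Add 1:        001011110110000  = 6064
3. Apply sign:   -6064

Answer: -6064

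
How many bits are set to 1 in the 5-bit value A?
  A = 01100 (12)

01100
1-bits at positions (from bit 0 = LSB): 2, 3
Count = 2

Answer: 2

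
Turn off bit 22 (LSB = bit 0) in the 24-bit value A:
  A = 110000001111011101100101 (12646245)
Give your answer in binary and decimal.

Mask = ~(1 << 22) = 101111111111111111111111
Bit 22 of A is 1, so AND-ing with the mask clears it to 0.
  110000001111011101100101
& 101111111111111111111111
--------------------------
  100000001111011101100101

Answer: 100000001111011101100101 (8451941)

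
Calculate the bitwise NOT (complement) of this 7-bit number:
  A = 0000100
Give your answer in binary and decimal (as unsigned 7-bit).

Flip each bit (0->1, 1->0):
  0000100
  1111011

Answer: 1111011 (123)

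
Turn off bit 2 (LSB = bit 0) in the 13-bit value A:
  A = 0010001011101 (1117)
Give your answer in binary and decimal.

Mask = ~(1 << 2) = 1111111111011
Bit 2 of A is 1, so AND-ing with the mask clears it to 0.
  0010001011101
& 1111111111011
---------------
  0010001011001

Answer: 0010001011001 (1113)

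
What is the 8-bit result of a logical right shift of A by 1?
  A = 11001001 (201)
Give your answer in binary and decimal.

Logical shift right by 1: drop the bottom 1 bit(s), prepend 1 zero(s) on the left.
  11001001  ->  keep [1100100], discard [1], prepend 0
= 01100100

Answer: 01100100 (100)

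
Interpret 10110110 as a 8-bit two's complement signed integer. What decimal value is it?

MSB is 1, so the value is negative. Find the magnitude:
1. Invert bits:  01001001
2. Add 1:        01001010  = 74
3. Apply sign:   -74

Answer: -74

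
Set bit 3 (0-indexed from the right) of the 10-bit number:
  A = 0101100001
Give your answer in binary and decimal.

Mask = 1 << 3 = 0000001000
Bit 3 of A is 0, so OR-ing with the mask flips it to 1.
  0101100001
| 0000001000
------------
  0101101001

Answer: 0101101001 (361)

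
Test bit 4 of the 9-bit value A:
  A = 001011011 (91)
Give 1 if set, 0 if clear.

Bit 4 is the 5th from the right.
  001011011
      ^
That bit is 1.

Answer: 1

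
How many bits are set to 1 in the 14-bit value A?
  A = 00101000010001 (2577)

00101000010001
1-bits at positions (from bit 0 = LSB): 0, 4, 9, 11
Count = 4

Answer: 4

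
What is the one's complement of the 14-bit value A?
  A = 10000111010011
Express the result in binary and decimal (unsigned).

Flip each bit (0->1, 1->0):
  10000111010011
  01111000101100

Answer: 01111000101100 (7724)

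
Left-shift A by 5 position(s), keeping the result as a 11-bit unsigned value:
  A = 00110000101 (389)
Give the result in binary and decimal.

Shift left by 5: drop the top 5 bit(s), append 5 zero(s) on the right.
  00110000101  ->  discard [00110], keep [000101], append 00000
= 00010100000

Answer: 00010100000 (160)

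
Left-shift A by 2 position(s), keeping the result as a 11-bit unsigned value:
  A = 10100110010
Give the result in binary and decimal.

Shift left by 2: drop the top 2 bit(s), append 2 zero(s) on the right.
  10100110010  ->  discard [10], keep [100110010], append 00
= 10011001000

Answer: 10011001000 (1224)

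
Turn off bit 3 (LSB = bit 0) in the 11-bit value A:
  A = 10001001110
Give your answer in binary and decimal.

Mask = ~(1 << 3) = 11111110111
Bit 3 of A is 1, so AND-ing with the mask clears it to 0.
  10001001110
& 11111110111
-------------
  10001000110

Answer: 10001000110 (1094)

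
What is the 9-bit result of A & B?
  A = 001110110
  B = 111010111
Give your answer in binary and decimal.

Apply & to each column (1 only where both bits are 1):
  001110110
& 111010111
-----------
  001010110

Answer: 001010110 (86)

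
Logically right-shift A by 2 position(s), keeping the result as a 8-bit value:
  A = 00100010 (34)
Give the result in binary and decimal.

Logical shift right by 2: drop the bottom 2 bit(s), prepend 2 zero(s) on the left.
  00100010  ->  keep [001000], discard [10], prepend 00
= 00001000

Answer: 00001000 (8)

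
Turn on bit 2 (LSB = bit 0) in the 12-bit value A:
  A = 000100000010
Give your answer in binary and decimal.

Mask = 1 << 2 = 000000000100
Bit 2 of A is 0, so OR-ing with the mask flips it to 1.
  000100000010
| 000000000100
--------------
  000100000110

Answer: 000100000110 (262)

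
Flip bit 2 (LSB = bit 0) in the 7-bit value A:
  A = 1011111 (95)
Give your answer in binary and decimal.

Mask = 1 << 2 = 0000100
Bit 2 of A is 1; XOR with the mask flips it to 0.
  1011111
^ 0000100
---------
  1011011

Answer: 1011011 (91)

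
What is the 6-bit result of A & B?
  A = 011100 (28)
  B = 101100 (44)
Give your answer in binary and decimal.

Apply & to each column (1 only where both bits are 1):
  011100
& 101100
--------
  001100

Answer: 001100 (12)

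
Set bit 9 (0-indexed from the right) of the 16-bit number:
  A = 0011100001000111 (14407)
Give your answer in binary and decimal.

Mask = 1 << 9 = 0000001000000000
Bit 9 of A is 0, so OR-ing with the mask flips it to 1.
  0011100001000111
| 0000001000000000
------------------
  0011101001000111

Answer: 0011101001000111 (14919)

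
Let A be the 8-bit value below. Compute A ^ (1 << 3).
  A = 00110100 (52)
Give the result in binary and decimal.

Mask = 1 << 3 = 00001000
Bit 3 of A is 0; XOR with the mask flips it to 1.
  00110100
^ 00001000
----------
  00111100

Answer: 00111100 (60)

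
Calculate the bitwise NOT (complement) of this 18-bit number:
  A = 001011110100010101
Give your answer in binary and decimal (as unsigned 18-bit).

Flip each bit (0->1, 1->0):
  001011110100010101
  110100001011101010

Answer: 110100001011101010 (213738)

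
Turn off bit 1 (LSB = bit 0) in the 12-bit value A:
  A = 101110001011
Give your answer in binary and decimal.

Mask = ~(1 << 1) = 111111111101
Bit 1 of A is 1, so AND-ing with the mask clears it to 0.
  101110001011
& 111111111101
--------------
  101110001001

Answer: 101110001001 (2953)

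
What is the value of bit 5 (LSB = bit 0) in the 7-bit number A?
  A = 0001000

Bit 5 is the 6th from the right.
  0001000
   ^
That bit is 0.

Answer: 0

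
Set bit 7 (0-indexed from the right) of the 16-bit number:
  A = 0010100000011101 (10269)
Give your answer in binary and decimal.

Mask = 1 << 7 = 0000000010000000
Bit 7 of A is 0, so OR-ing with the mask flips it to 1.
  0010100000011101
| 0000000010000000
------------------
  0010100010011101

Answer: 0010100010011101 (10397)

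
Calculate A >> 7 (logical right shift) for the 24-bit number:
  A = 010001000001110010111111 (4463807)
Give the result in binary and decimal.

Logical shift right by 7: drop the bottom 7 bit(s), prepend 7 zero(s) on the left.
  010001000001110010111111  ->  keep [01000100000111001], discard [0111111], prepend 0000000
= 000000001000100000111001

Answer: 000000001000100000111001 (34873)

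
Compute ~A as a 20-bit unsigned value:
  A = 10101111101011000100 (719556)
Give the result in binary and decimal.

Flip each bit (0->1, 1->0):
  10101111101011000100
  01010000010100111011

Answer: 01010000010100111011 (329019)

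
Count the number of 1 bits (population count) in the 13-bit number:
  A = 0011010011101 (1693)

0011010011101
1-bits at positions (from bit 0 = LSB): 0, 2, 3, 4, 7, 9, 10
Count = 7

Answer: 7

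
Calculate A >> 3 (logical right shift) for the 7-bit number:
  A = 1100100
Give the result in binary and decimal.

Logical shift right by 3: drop the bottom 3 bit(s), prepend 3 zero(s) on the left.
  1100100  ->  keep [1100], discard [100], prepend 000
= 0001100

Answer: 0001100 (12)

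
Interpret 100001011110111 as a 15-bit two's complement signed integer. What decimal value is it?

MSB is 1, so the value is negative. Find the magnitude:
1. Invert bits:  011110100001000
2. Add 1:        011110100001001  = 15625
3. Apply sign:   -15625

Answer: -15625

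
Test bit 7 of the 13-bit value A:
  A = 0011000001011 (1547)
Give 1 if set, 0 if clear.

Bit 7 is the 8th from the right.
  0011000001011
       ^
That bit is 0.

Answer: 0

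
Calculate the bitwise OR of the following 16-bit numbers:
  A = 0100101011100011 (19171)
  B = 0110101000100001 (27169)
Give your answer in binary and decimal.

Apply | to each column (1 where either bit is 1):
  0100101011100011
| 0110101000100001
------------------
  0110101011100011

Answer: 0110101011100011 (27363)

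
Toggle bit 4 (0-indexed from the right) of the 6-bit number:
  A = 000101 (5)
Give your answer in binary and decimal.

Mask = 1 << 4 = 010000
Bit 4 of A is 0; XOR with the mask flips it to 1.
  000101
^ 010000
--------
  010101

Answer: 010101 (21)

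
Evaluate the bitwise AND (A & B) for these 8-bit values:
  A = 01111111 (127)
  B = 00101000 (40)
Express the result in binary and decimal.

Apply & to each column (1 only where both bits are 1):
  01111111
& 00101000
----------
  00101000

Answer: 00101000 (40)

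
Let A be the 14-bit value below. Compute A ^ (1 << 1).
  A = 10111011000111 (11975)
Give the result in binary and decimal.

Mask = 1 << 1 = 00000000000010
Bit 1 of A is 1; XOR with the mask flips it to 0.
  10111011000111
^ 00000000000010
----------------
  10111011000101

Answer: 10111011000101 (11973)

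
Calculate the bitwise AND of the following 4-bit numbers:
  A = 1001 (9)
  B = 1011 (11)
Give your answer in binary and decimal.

Apply & to each column (1 only where both bits are 1):
  1001
& 1011
------
  1001

Answer: 1001 (9)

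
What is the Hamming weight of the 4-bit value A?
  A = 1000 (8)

1000
1-bits at positions (from bit 0 = LSB): 3
Count = 1

Answer: 1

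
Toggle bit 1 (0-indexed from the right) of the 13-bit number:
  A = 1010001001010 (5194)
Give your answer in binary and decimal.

Mask = 1 << 1 = 0000000000010
Bit 1 of A is 1; XOR with the mask flips it to 0.
  1010001001010
^ 0000000000010
---------------
  1010001001000

Answer: 1010001001000 (5192)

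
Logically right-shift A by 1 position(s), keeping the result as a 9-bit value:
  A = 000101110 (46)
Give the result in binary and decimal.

Logical shift right by 1: drop the bottom 1 bit(s), prepend 1 zero(s) on the left.
  000101110  ->  keep [00010111], discard [0], prepend 0
= 000010111

Answer: 000010111 (23)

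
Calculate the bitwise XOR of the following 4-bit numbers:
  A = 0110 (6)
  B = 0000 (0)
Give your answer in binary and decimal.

Apply ^ to each column (1 where bits differ):
  0110
^ 0000
------
  0110

Answer: 0110 (6)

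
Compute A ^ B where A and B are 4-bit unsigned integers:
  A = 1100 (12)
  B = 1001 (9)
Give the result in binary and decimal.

Apply ^ to each column (1 where bits differ):
  1100
^ 1001
------
  0101

Answer: 0101 (5)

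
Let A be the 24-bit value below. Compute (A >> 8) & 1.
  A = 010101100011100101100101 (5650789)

Bit 8 is the 9th from the right.
  010101100011100101100101
                 ^
That bit is 1.

Answer: 1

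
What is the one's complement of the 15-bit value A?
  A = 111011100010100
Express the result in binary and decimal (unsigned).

Flip each bit (0->1, 1->0):
  111011100010100
  000100011101011

Answer: 000100011101011 (2283)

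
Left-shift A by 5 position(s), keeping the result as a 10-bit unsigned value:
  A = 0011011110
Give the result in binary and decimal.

Shift left by 5: drop the top 5 bit(s), append 5 zero(s) on the right.
  0011011110  ->  discard [00110], keep [11110], append 00000
= 1111000000

Answer: 1111000000 (960)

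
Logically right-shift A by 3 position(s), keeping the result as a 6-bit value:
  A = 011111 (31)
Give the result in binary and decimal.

Logical shift right by 3: drop the bottom 3 bit(s), prepend 3 zero(s) on the left.
  011111  ->  keep [011], discard [111], prepend 000
= 000011

Answer: 000011 (3)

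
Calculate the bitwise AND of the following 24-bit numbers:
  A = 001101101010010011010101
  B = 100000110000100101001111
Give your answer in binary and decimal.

Apply & to each column (1 only where both bits are 1):
  001101101010010011010101
& 100000110000100101001111
--------------------------
  000000100000000001000101

Answer: 000000100000000001000101 (131141)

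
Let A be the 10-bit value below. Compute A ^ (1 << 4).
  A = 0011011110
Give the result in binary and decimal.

Mask = 1 << 4 = 0000010000
Bit 4 of A is 1; XOR with the mask flips it to 0.
  0011011110
^ 0000010000
------------
  0011001110

Answer: 0011001110 (206)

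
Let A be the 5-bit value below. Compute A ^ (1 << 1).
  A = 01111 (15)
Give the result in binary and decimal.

Mask = 1 << 1 = 00010
Bit 1 of A is 1; XOR with the mask flips it to 0.
  01111
^ 00010
-------
  01101

Answer: 01101 (13)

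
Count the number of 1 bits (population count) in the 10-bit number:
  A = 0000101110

0000101110
1-bits at positions (from bit 0 = LSB): 1, 2, 3, 5
Count = 4

Answer: 4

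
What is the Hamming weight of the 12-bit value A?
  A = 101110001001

101110001001
1-bits at positions (from bit 0 = LSB): 0, 3, 7, 8, 9, 11
Count = 6

Answer: 6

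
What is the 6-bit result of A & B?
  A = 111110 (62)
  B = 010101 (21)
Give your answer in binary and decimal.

Apply & to each column (1 only where both bits are 1):
  111110
& 010101
--------
  010100

Answer: 010100 (20)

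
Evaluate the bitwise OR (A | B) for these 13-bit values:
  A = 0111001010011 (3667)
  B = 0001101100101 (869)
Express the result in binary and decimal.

Apply | to each column (1 where either bit is 1):
  0111001010011
| 0001101100101
---------------
  0111101110111

Answer: 0111101110111 (3959)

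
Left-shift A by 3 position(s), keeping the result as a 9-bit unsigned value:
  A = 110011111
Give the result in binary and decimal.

Shift left by 3: drop the top 3 bit(s), append 3 zero(s) on the right.
  110011111  ->  discard [110], keep [011111], append 000
= 011111000

Answer: 011111000 (248)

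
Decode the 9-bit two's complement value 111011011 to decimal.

MSB is 1, so the value is negative. Find the magnitude:
1. Invert bits:  000100100
2. Add 1:        000100101  = 37
3. Apply sign:   -37

Answer: -37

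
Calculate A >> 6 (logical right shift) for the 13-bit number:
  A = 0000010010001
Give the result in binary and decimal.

Logical shift right by 6: drop the bottom 6 bit(s), prepend 6 zero(s) on the left.
  0000010010001  ->  keep [0000010], discard [010001], prepend 000000
= 0000000000010

Answer: 0000000000010 (2)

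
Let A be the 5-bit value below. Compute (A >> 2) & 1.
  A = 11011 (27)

Bit 2 is the 3rd from the right.
  11011
    ^
That bit is 0.

Answer: 0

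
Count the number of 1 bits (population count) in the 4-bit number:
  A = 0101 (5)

0101
1-bits at positions (from bit 0 = LSB): 0, 2
Count = 2

Answer: 2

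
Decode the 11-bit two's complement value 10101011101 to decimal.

MSB is 1, so the value is negative. Find the magnitude:
1. Invert bits:  01010100010
2. Add 1:        01010100011  = 675
3. Apply sign:   -675

Answer: -675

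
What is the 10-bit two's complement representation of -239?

1. Binary of +239:  0011101111
2. Invert bits:     1100010000
3. Add 1:           1100010001

Answer: 1100010001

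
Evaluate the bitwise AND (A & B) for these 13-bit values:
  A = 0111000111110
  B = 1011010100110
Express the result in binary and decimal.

Apply & to each column (1 only where both bits are 1):
  0111000111110
& 1011010100110
---------------
  0011000100110

Answer: 0011000100110 (1574)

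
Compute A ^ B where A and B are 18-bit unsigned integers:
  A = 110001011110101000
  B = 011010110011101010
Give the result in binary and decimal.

Apply ^ to each column (1 where bits differ):
  110001011110101000
^ 011010110011101010
--------------------
  101011101101000010

Answer: 101011101101000010 (179010)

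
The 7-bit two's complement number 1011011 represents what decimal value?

MSB is 1, so the value is negative. Find the magnitude:
1. Invert bits:  0100100
2. Add 1:        0100101  = 37
3. Apply sign:   -37

Answer: -37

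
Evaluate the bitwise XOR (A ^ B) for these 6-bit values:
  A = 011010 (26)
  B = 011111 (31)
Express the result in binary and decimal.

Apply ^ to each column (1 where bits differ):
  011010
^ 011111
--------
  000101

Answer: 000101 (5)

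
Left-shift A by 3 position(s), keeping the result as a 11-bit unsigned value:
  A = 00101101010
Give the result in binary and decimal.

Shift left by 3: drop the top 3 bit(s), append 3 zero(s) on the right.
  00101101010  ->  discard [001], keep [01101010], append 000
= 01101010000

Answer: 01101010000 (848)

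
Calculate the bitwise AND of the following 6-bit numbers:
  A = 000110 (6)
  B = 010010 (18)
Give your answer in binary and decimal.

Apply & to each column (1 only where both bits are 1):
  000110
& 010010
--------
  000010

Answer: 000010 (2)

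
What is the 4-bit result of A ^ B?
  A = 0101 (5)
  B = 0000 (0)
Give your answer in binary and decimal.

Apply ^ to each column (1 where bits differ):
  0101
^ 0000
------
  0101

Answer: 0101 (5)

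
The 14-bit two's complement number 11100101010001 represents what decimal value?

MSB is 1, so the value is negative. Find the magnitude:
1. Invert bits:  00011010101110
2. Add 1:        00011010101111  = 1711
3. Apply sign:   -1711

Answer: -1711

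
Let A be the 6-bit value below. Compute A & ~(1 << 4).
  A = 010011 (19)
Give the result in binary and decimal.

Mask = ~(1 << 4) = 101111
Bit 4 of A is 1, so AND-ing with the mask clears it to 0.
  010011
& 101111
--------
  000011

Answer: 000011 (3)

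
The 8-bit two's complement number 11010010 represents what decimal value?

MSB is 1, so the value is negative. Find the magnitude:
1. Invert bits:  00101101
2. Add 1:        00101110  = 46
3. Apply sign:   -46

Answer: -46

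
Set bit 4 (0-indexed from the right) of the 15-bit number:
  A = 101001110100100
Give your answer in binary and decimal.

Mask = 1 << 4 = 000000000010000
Bit 4 of A is 0, so OR-ing with the mask flips it to 1.
  101001110100100
| 000000000010000
-----------------
  101001110110100

Answer: 101001110110100 (21428)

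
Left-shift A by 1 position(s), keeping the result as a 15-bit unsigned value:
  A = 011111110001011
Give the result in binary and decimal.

Shift left by 1: drop the top 1 bit(s), append 1 zero(s) on the right.
  011111110001011  ->  discard [0], keep [11111110001011], append 0
= 111111100010110

Answer: 111111100010110 (32534)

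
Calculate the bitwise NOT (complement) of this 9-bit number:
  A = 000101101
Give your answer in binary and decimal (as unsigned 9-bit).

Flip each bit (0->1, 1->0):
  000101101
  111010010

Answer: 111010010 (466)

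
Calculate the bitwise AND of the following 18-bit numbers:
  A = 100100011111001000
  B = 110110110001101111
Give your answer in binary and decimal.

Apply & to each column (1 only where both bits are 1):
  100100011111001000
& 110110110001101111
--------------------
  100100010001001000

Answer: 100100010001001000 (148552)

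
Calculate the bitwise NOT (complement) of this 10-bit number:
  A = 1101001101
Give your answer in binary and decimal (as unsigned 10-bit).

Flip each bit (0->1, 1->0):
  1101001101
  0010110010

Answer: 0010110010 (178)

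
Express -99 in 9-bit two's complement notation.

1. Binary of +99:  001100011
2. Invert bits:     110011100
3. Add 1:           110011101

Answer: 110011101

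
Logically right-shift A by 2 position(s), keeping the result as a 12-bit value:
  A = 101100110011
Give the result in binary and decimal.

Logical shift right by 2: drop the bottom 2 bit(s), prepend 2 zero(s) on the left.
  101100110011  ->  keep [1011001100], discard [11], prepend 00
= 001011001100

Answer: 001011001100 (716)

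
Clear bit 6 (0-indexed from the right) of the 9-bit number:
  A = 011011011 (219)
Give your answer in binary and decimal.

Mask = ~(1 << 6) = 110111111
Bit 6 of A is 1, so AND-ing with the mask clears it to 0.
  011011011
& 110111111
-----------
  010011011

Answer: 010011011 (155)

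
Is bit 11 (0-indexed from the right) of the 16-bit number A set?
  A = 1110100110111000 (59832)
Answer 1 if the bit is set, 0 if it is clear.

Bit 11 is the 12th from the right.
  1110100110111000
      ^
That bit is 1.

Answer: 1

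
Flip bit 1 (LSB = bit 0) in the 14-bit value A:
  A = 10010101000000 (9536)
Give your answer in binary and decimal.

Mask = 1 << 1 = 00000000000010
Bit 1 of A is 0; XOR with the mask flips it to 1.
  10010101000000
^ 00000000000010
----------------
  10010101000010

Answer: 10010101000010 (9538)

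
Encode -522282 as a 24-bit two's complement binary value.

1. Binary of +522282:  000001111111100000101010
2. Invert bits:     111110000000011111010101
3. Add 1:           111110000000011111010110

Answer: 111110000000011111010110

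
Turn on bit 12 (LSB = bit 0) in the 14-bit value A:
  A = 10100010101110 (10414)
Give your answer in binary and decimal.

Mask = 1 << 12 = 01000000000000
Bit 12 of A is 0, so OR-ing with the mask flips it to 1.
  10100010101110
| 01000000000000
----------------
  11100010101110

Answer: 11100010101110 (14510)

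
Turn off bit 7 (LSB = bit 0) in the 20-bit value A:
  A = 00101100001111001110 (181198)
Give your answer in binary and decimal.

Mask = ~(1 << 7) = 11111111111101111111
Bit 7 of A is 1, so AND-ing with the mask clears it to 0.
  00101100001111001110
& 11111111111101111111
----------------------
  00101100001101001110

Answer: 00101100001101001110 (181070)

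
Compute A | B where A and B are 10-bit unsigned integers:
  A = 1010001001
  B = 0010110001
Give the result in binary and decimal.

Apply | to each column (1 where either bit is 1):
  1010001001
| 0010110001
------------
  1010111001

Answer: 1010111001 (697)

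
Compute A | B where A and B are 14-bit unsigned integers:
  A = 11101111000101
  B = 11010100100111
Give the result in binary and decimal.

Apply | to each column (1 where either bit is 1):
  11101111000101
| 11010100100111
----------------
  11111111100111

Answer: 11111111100111 (16359)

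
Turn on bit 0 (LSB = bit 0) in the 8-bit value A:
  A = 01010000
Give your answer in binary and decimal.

Mask = 1 << 0 = 00000001
Bit 0 of A is 0, so OR-ing with the mask flips it to 1.
  01010000
| 00000001
----------
  01010001

Answer: 01010001 (81)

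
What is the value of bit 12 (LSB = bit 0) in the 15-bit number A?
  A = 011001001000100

Bit 12 is the 13th from the right.
  011001001000100
    ^
That bit is 1.

Answer: 1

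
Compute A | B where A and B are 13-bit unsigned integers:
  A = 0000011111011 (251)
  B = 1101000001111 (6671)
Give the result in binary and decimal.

Apply | to each column (1 where either bit is 1):
  0000011111011
| 1101000001111
---------------
  1101011111111

Answer: 1101011111111 (6911)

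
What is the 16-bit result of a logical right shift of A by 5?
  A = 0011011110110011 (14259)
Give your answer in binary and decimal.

Logical shift right by 5: drop the bottom 5 bit(s), prepend 5 zero(s) on the left.
  0011011110110011  ->  keep [00110111101], discard [10011], prepend 00000
= 0000000110111101

Answer: 0000000110111101 (445)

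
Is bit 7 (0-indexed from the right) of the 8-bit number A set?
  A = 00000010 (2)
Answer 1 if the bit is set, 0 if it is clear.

Bit 7 is the 8th from the right.
  00000010
  ^
That bit is 0.

Answer: 0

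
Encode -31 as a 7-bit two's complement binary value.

1. Binary of +31:  0011111
2. Invert bits:     1100000
3. Add 1:           1100001

Answer: 1100001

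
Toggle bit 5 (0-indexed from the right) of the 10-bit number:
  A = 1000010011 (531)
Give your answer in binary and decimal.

Mask = 1 << 5 = 0000100000
Bit 5 of A is 0; XOR with the mask flips it to 1.
  1000010011
^ 0000100000
------------
  1000110011

Answer: 1000110011 (563)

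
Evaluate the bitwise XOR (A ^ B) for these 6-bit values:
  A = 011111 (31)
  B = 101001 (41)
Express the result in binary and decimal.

Apply ^ to each column (1 where bits differ):
  011111
^ 101001
--------
  110110

Answer: 110110 (54)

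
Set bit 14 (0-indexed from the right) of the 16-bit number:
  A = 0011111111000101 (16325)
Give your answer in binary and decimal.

Mask = 1 << 14 = 0100000000000000
Bit 14 of A is 0, so OR-ing with the mask flips it to 1.
  0011111111000101
| 0100000000000000
------------------
  0111111111000101

Answer: 0111111111000101 (32709)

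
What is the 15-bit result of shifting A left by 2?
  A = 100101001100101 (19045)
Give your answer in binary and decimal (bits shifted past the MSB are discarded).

Shift left by 2: drop the top 2 bit(s), append 2 zero(s) on the right.
  100101001100101  ->  discard [10], keep [0101001100101], append 00
= 010100110010100

Answer: 010100110010100 (10644)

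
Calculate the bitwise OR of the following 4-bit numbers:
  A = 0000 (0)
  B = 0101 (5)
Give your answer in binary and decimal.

Apply | to each column (1 where either bit is 1):
  0000
| 0101
------
  0101

Answer: 0101 (5)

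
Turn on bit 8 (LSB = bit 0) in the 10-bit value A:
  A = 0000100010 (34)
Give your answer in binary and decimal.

Mask = 1 << 8 = 0100000000
Bit 8 of A is 0, so OR-ing with the mask flips it to 1.
  0000100010
| 0100000000
------------
  0100100010

Answer: 0100100010 (290)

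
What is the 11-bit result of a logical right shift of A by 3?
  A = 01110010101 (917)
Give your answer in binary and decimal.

Logical shift right by 3: drop the bottom 3 bit(s), prepend 3 zero(s) on the left.
  01110010101  ->  keep [01110010], discard [101], prepend 000
= 00001110010

Answer: 00001110010 (114)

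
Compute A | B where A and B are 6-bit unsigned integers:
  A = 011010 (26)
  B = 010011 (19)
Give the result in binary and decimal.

Apply | to each column (1 where either bit is 1):
  011010
| 010011
--------
  011011

Answer: 011011 (27)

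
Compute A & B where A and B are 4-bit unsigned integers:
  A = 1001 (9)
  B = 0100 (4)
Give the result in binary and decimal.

Apply & to each column (1 only where both bits are 1):
  1001
& 0100
------
  0000

Answer: 0000 (0)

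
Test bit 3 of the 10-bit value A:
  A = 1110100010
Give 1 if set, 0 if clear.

Bit 3 is the 4th from the right.
  1110100010
        ^
That bit is 0.

Answer: 0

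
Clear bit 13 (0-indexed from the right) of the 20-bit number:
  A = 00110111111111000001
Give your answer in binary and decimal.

Mask = ~(1 << 13) = 11111101111111111111
Bit 13 of A is 1, so AND-ing with the mask clears it to 0.
  00110111111111000001
& 11111101111111111111
----------------------
  00110101111111000001

Answer: 00110101111111000001 (221121)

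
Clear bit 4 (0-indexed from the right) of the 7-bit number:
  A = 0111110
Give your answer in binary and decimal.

Mask = ~(1 << 4) = 1101111
Bit 4 of A is 1, so AND-ing with the mask clears it to 0.
  0111110
& 1101111
---------
  0101110

Answer: 0101110 (46)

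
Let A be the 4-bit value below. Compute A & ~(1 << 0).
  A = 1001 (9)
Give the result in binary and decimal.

Mask = ~(1 << 0) = 1110
Bit 0 of A is 1, so AND-ing with the mask clears it to 0.
  1001
& 1110
------
  1000

Answer: 1000 (8)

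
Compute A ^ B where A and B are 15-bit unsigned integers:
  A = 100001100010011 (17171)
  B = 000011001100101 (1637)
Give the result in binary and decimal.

Apply ^ to each column (1 where bits differ):
  100001100010011
^ 000011001100101
-----------------
  100010101110110

Answer: 100010101110110 (17782)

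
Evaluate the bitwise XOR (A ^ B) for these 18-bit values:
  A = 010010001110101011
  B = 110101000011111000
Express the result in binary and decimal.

Apply ^ to each column (1 where bits differ):
  010010001110101011
^ 110101000011111000
--------------------
  100111001101010011

Answer: 100111001101010011 (160595)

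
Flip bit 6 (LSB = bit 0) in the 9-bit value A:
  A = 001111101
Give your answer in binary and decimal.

Mask = 1 << 6 = 001000000
Bit 6 of A is 1; XOR with the mask flips it to 0.
  001111101
^ 001000000
-----------
  000111101

Answer: 000111101 (61)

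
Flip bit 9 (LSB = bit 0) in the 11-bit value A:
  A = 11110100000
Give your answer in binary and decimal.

Mask = 1 << 9 = 01000000000
Bit 9 of A is 1; XOR with the mask flips it to 0.
  11110100000
^ 01000000000
-------------
  10110100000

Answer: 10110100000 (1440)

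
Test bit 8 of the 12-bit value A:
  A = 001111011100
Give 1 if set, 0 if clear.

Bit 8 is the 9th from the right.
  001111011100
     ^
That bit is 1.

Answer: 1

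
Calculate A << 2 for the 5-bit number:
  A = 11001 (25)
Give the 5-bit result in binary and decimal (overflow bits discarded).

Shift left by 2: drop the top 2 bit(s), append 2 zero(s) on the right.
  11001  ->  discard [11], keep [001], append 00
= 00100

Answer: 00100 (4)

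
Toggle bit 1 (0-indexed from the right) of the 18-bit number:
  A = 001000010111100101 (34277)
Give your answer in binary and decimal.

Mask = 1 << 1 = 000000000000000010
Bit 1 of A is 0; XOR with the mask flips it to 1.
  001000010111100101
^ 000000000000000010
--------------------
  001000010111100111

Answer: 001000010111100111 (34279)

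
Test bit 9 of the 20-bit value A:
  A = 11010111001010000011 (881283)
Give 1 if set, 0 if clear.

Bit 9 is the 10th from the right.
  11010111001010000011
            ^
That bit is 1.

Answer: 1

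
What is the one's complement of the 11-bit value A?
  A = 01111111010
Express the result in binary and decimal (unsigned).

Flip each bit (0->1, 1->0):
  01111111010
  10000000101

Answer: 10000000101 (1029)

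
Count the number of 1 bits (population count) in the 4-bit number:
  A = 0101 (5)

0101
1-bits at positions (from bit 0 = LSB): 0, 2
Count = 2

Answer: 2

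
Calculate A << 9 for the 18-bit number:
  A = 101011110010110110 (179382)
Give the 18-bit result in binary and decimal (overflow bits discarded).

Shift left by 9: drop the top 9 bit(s), append 9 zero(s) on the right.
  101011110010110110  ->  discard [101011110], keep [010110110], append 000000000
= 010110110000000000

Answer: 010110110000000000 (93184)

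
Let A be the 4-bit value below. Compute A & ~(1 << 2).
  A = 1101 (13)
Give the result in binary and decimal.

Mask = ~(1 << 2) = 1011
Bit 2 of A is 1, so AND-ing with the mask clears it to 0.
  1101
& 1011
------
  1001

Answer: 1001 (9)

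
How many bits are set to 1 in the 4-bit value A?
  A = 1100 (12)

1100
1-bits at positions (from bit 0 = LSB): 2, 3
Count = 2

Answer: 2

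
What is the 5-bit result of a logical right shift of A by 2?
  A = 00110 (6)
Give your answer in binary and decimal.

Logical shift right by 2: drop the bottom 2 bit(s), prepend 2 zero(s) on the left.
  00110  ->  keep [001], discard [10], prepend 00
= 00001

Answer: 00001 (1)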